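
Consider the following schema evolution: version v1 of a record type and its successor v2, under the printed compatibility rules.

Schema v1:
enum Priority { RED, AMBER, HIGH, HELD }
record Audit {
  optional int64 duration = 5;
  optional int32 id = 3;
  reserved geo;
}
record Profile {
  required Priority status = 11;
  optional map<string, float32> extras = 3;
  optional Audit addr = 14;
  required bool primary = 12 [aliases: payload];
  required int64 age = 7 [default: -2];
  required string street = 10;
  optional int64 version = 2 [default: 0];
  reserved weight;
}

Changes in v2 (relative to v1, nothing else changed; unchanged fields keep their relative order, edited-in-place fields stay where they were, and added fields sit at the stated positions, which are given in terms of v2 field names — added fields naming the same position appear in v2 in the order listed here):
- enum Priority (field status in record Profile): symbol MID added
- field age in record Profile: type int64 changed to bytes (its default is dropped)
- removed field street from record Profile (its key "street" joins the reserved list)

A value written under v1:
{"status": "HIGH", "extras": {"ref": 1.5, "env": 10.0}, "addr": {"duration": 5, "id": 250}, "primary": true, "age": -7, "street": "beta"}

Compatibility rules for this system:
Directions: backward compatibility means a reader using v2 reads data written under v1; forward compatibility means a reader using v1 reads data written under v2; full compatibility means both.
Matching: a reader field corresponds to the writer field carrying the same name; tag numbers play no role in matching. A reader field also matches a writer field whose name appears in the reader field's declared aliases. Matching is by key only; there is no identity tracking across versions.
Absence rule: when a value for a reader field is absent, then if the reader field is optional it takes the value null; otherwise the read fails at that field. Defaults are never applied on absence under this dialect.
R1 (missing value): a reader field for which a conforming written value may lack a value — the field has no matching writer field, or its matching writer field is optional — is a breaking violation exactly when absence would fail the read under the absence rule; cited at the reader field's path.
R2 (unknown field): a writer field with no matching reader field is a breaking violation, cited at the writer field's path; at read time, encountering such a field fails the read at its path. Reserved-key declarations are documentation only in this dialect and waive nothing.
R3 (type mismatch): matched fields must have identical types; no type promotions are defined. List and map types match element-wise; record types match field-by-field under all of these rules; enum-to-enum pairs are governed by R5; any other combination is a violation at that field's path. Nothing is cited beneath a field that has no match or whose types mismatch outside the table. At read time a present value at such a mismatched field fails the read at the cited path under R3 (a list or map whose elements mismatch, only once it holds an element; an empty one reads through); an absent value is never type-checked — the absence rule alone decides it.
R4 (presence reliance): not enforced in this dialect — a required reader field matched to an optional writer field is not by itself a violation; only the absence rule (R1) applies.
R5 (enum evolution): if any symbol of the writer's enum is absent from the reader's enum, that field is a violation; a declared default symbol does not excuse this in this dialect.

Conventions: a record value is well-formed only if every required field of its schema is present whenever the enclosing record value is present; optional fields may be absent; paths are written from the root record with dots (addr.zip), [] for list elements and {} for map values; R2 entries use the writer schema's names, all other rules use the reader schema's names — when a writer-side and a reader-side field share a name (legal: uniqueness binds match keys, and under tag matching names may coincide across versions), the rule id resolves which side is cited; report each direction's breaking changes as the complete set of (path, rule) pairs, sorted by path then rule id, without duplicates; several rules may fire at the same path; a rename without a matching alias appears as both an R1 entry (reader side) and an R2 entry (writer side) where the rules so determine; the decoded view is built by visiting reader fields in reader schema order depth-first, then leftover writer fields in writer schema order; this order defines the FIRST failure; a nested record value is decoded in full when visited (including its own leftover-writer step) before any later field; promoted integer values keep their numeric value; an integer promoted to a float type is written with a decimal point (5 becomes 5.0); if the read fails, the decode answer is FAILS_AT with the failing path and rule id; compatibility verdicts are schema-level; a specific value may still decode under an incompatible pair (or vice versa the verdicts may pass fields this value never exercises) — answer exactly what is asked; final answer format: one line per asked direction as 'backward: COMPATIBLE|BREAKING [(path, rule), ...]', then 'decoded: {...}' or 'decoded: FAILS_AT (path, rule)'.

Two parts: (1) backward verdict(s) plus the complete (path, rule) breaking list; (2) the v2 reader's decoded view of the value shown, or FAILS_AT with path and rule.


backward: BREAKING [(age, R3), (street, R2)]; decoded: FAILS_AT (age, R3)

the writer's type comes first in each Profile pair
checking backward for Profile: reader v2 against writer v1:
  Priority -> Priority, writer required: status aligns to status
  map<string, float32> -> map<string, float32>, writer optional: extras aligns to extras
  Audit -> Audit, writer optional: addr aligns to addr
  bool -> bool, writer required: primary aligns to primary
  int64 -> bytes, writer required: age aligns to age
  int64 -> int64, writer optional: version aligns to version
  writer street: unknown to reader
  int64 -> int64, writer optional: addr.duration aligns to addr.duration
  int32 -> int32, writer optional: addr.id aligns to addr.id
  R3 fires at age
  R2 fires at street
  => backward verdict for Profile: BREAKING, 2 violation(s)
decode walk for Profile under reader schema v2:
  status := "HIGH"
  extras := {"ref": 1.5, "env": 10.0}
  addr.duration := 5
  addr.id := 250
  primary := true
  read fails at age under R3
  => FAILS_AT (age, R3)
ruling out the remaining Profile differences:
  enum Priority (field status in record Profile): symbol MID added -> affects forward compatibility only, which is not asked


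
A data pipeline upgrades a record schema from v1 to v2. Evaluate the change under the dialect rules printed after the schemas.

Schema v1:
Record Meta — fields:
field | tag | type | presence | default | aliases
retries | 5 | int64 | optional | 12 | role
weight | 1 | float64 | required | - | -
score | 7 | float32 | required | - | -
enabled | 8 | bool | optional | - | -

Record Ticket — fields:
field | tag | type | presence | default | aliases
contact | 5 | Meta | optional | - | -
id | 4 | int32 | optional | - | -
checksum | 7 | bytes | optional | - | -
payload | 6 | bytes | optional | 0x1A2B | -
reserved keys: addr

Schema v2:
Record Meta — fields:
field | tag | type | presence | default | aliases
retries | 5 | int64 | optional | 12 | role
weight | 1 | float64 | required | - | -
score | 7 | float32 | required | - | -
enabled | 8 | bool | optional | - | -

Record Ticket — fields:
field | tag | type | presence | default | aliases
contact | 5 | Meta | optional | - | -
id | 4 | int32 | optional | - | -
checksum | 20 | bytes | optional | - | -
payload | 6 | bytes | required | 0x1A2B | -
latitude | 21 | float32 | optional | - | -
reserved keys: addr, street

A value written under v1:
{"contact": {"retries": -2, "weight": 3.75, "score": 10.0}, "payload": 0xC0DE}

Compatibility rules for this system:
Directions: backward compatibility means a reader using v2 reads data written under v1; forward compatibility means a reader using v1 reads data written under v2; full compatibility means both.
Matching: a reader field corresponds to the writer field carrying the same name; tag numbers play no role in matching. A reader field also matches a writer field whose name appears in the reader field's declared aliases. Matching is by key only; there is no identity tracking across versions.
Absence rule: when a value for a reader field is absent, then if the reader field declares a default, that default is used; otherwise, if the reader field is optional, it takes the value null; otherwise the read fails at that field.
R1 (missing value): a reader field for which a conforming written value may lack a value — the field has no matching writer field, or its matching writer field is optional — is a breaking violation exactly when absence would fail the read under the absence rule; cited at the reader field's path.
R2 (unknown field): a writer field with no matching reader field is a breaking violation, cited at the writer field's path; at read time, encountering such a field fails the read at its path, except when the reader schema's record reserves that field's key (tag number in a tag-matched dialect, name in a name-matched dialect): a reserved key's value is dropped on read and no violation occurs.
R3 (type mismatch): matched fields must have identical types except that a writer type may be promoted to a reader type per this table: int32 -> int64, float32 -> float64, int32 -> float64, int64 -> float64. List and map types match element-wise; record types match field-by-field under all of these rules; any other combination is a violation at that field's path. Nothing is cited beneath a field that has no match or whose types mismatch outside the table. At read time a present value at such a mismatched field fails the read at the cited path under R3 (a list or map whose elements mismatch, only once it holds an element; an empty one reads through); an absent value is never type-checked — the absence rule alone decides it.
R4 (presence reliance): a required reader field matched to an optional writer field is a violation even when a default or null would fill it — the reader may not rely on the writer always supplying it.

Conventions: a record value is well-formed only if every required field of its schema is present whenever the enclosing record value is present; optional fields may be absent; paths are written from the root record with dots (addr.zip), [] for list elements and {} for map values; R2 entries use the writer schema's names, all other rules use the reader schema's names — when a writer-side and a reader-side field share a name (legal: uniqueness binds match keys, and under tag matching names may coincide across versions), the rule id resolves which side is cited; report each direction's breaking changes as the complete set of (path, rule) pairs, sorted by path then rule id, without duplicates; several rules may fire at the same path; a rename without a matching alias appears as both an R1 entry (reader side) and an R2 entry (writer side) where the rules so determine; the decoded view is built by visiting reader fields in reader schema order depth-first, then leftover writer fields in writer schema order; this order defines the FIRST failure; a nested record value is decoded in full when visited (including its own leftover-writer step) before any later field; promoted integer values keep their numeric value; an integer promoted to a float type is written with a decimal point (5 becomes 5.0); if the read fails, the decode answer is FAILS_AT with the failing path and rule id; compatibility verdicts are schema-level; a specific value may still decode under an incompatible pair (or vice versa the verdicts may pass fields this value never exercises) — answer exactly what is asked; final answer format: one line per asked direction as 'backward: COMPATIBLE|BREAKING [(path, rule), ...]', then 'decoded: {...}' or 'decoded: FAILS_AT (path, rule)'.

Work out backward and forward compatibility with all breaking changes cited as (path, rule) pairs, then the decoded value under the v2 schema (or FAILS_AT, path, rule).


backward: BREAKING [(payload, R4)]; forward: BREAKING [(latitude, R2)]; decoded: {"contact": {"retries": -2, "weight": 3.75, "score": 10.0, "enabled": null}, "id": null, "checksum": null, "payload": 0xC0DE, "latitude": null}

arrows below run writer -> reader for Ticket
backward pass over Ticket, reader schema v2, writer schema v1:
  contact: paired with writer contact (Meta -> Meta; writer optional)
  id: paired with writer id (int32 -> int32; writer optional)
  checksum: paired with writer checksum (bytes -> bytes; writer optional)
  payload: paired with writer payload (bytes -> bytes; writer optional)
  no writer field matches reader latitude
  contact.retries: paired with writer contact.retries (int64 -> int64; writer optional)
  contact.weight: paired with writer contact.weight (float64 -> float64; writer required)
  contact.score: paired with writer contact.score (float32 -> float32; writer required)
  contact.enabled: paired with writer contact.enabled (bool -> bool; writer optional)
  breaking: (payload, R4)
  => backward verdict for Ticket: BREAKING, 1 violation(s)
forward pass over Ticket, reader schema v1, writer schema v2:
  contact: paired with writer contact (Meta -> Meta; writer optional)
  id: paired with writer id (int32 -> int32; writer optional)
  checksum: paired with writer checksum (bytes -> bytes; writer optional)
  payload: paired with writer payload (bytes -> bytes; writer required)
  writer field latitude has no reader counterpart
  contact.retries: paired with writer contact.retries (int64 -> int64; writer optional)
  contact.weight: paired with writer contact.weight (float64 -> float64; writer required)
  contact.score: paired with writer contact.score (float32 -> float32; writer required)
  contact.enabled: paired with writer contact.enabled (bool -> bool; writer optional)
  breaking: (latitude, R2)
  => forward verdict for Ticket: BREAKING, 1 violation(s)
decode walk for Ticket under reader schema v2:
  contact.retries := -2
  contact.weight := 3.75
  contact.score := 10.0
  contact.enabled := null (not supplied -> null)
  id := null (not supplied -> null)
  checksum := null (not supplied -> null)
  payload := 0xC0DE
  latitude := null (not supplied -> null)
  => decoded: {"contact": {"retries": -2, "weight": 3.75, "score": 10.0, "enabled": null}, "id": null, "checksum": null, "payload": 0xC0DE, "latitude": null}


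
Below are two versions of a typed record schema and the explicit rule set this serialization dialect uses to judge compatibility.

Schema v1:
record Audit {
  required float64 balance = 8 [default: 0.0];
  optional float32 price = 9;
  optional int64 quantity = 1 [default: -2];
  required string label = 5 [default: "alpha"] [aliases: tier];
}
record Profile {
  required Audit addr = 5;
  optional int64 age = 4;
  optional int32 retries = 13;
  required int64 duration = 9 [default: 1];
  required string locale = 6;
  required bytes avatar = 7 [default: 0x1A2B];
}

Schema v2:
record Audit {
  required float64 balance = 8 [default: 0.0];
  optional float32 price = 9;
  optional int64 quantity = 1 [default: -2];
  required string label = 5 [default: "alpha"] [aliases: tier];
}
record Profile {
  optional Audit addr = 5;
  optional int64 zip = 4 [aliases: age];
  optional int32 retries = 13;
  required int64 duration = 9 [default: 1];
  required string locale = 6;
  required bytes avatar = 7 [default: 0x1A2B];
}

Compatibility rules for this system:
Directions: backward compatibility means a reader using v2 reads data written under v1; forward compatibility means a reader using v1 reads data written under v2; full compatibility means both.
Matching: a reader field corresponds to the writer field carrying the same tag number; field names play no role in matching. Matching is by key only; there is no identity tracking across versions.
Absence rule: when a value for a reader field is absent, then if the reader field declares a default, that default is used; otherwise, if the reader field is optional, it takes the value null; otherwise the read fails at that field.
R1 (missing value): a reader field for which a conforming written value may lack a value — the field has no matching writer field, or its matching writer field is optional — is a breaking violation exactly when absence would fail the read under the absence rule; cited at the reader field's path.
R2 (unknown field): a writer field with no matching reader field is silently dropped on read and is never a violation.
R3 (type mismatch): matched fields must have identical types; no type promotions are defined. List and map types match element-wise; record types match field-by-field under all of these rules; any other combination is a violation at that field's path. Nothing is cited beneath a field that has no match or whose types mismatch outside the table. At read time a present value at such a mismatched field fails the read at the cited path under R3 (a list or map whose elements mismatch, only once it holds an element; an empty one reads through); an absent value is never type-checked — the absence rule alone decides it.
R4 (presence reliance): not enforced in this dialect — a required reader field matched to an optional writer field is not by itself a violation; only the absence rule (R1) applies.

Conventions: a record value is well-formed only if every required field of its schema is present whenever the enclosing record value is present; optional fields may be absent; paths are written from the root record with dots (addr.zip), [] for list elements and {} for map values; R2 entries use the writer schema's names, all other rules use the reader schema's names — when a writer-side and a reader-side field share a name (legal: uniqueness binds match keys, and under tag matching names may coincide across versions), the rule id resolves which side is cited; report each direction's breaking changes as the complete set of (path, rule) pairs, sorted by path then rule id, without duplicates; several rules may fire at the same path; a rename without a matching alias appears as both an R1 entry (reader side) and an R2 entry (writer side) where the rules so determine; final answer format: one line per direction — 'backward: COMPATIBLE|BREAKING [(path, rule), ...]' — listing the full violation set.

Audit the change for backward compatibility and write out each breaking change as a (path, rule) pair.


each type pair in Profile: writer, then reader
backward on Profile — v2 reading data written by v1:
  addr: paired with writer addr (Audit -> Audit; writer required)
  zip: paired with writer age (int64 -> int64; writer optional)
  retries: paired with writer retries (int32 -> int32; writer optional)
  duration: paired with writer duration (int64 -> int64; writer required)
  locale: paired with writer locale (string -> string; writer required)
  avatar: paired with writer avatar (bytes -> bytes; writer required)
  addr.balance: paired with writer addr.balance (float64 -> float64; writer required)
  addr.price: paired with writer addr.price (float32 -> float32; writer optional)
  addr.quantity: paired with writer addr.quantity (int64 -> int64; writer optional)
  addr.label: paired with writer addr.label (string -> string; writer required)
  nothing fires on Profile: backward is COMPATIBLE
ruling out the remaining Profile differences:
  field addr in record Profile: required changed to optional -> affects forward compatibility only, which is not asked
  renamed field age to zip in record Profile (alias age declared on the renamed field) -> triggers nothing under Profile's printed rules — same verdict

backward: COMPATIBLE []


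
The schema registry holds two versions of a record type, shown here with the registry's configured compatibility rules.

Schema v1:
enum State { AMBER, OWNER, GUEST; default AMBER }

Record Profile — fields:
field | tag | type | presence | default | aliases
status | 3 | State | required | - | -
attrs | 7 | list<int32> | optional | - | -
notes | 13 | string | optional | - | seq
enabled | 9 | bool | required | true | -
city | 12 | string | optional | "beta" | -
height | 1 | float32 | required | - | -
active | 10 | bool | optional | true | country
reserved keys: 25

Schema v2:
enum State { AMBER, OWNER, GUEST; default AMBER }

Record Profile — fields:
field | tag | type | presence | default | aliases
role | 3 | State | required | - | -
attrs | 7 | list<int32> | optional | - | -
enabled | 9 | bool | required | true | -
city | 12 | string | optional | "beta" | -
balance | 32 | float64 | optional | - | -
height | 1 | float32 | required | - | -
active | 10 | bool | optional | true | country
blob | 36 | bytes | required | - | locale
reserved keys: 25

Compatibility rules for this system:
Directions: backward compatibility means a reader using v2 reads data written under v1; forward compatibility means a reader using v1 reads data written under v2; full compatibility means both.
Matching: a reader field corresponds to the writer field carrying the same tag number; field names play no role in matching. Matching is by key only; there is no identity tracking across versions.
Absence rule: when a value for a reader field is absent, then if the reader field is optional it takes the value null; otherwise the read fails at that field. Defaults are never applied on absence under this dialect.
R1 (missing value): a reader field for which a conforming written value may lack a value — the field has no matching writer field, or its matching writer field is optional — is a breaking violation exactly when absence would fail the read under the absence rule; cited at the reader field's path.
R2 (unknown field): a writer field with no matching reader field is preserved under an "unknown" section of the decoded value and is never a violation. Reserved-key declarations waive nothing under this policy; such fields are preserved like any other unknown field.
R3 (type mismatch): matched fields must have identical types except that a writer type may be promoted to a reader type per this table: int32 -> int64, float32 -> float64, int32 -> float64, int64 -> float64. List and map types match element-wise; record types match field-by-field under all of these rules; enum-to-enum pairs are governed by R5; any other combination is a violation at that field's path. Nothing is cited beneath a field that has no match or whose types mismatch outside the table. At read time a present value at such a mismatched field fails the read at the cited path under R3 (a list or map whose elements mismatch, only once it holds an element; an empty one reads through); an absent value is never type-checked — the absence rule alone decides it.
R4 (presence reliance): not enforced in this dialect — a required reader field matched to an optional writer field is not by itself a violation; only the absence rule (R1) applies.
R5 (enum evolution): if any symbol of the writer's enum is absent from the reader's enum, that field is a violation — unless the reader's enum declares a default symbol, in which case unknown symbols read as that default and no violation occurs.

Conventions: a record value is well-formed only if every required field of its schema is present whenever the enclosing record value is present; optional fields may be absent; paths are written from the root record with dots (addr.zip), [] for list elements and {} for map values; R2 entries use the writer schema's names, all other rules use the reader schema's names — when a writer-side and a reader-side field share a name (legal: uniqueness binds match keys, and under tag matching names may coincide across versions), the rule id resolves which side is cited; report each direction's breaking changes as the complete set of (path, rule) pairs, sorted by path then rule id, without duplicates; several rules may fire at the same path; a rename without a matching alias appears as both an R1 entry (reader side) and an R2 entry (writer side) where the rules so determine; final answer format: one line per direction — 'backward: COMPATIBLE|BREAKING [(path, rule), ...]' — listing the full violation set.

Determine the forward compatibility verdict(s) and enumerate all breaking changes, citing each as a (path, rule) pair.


forward: COMPATIBLE []

in Profile below, arrows point writer -> reader
forward for Profile (reader v1, writer v2):
  status: paired with writer role (State -> State; writer required)
  attrs: paired with writer attrs (list<int32> -> list<int32>; writer optional)
  notes: no writer match
  enabled: paired with writer enabled (bool -> bool; writer required)
  city: paired with writer city (string -> string; writer optional)
  height: paired with writer height (float32 -> float32; writer required)
  active: paired with writer active (bool -> bool; writer optional)
  leftover writer field: balance
  leftover writer field: blob
  nothing fires on Profile: forward is COMPATIBLE
remaining Profile differences; none change what is asked:
  renamed field status to role in record Profile -> no rule fires on it in Profile's dialect; the asked verdict holds
  added field blob to record Profile: required bytes, tag 36 (in v2 it sits last) -> matters only for Profile's backward compatibility — outside the asked direction
  removed field notes from record Profile -> no rule fires on it in Profile's dialect; the asked verdict holds
  added field balance to record Profile: optional float64, tag 32 (in v2 it sits immediately before height) -> no rule fires on it in Profile's dialect; the asked verdict holds


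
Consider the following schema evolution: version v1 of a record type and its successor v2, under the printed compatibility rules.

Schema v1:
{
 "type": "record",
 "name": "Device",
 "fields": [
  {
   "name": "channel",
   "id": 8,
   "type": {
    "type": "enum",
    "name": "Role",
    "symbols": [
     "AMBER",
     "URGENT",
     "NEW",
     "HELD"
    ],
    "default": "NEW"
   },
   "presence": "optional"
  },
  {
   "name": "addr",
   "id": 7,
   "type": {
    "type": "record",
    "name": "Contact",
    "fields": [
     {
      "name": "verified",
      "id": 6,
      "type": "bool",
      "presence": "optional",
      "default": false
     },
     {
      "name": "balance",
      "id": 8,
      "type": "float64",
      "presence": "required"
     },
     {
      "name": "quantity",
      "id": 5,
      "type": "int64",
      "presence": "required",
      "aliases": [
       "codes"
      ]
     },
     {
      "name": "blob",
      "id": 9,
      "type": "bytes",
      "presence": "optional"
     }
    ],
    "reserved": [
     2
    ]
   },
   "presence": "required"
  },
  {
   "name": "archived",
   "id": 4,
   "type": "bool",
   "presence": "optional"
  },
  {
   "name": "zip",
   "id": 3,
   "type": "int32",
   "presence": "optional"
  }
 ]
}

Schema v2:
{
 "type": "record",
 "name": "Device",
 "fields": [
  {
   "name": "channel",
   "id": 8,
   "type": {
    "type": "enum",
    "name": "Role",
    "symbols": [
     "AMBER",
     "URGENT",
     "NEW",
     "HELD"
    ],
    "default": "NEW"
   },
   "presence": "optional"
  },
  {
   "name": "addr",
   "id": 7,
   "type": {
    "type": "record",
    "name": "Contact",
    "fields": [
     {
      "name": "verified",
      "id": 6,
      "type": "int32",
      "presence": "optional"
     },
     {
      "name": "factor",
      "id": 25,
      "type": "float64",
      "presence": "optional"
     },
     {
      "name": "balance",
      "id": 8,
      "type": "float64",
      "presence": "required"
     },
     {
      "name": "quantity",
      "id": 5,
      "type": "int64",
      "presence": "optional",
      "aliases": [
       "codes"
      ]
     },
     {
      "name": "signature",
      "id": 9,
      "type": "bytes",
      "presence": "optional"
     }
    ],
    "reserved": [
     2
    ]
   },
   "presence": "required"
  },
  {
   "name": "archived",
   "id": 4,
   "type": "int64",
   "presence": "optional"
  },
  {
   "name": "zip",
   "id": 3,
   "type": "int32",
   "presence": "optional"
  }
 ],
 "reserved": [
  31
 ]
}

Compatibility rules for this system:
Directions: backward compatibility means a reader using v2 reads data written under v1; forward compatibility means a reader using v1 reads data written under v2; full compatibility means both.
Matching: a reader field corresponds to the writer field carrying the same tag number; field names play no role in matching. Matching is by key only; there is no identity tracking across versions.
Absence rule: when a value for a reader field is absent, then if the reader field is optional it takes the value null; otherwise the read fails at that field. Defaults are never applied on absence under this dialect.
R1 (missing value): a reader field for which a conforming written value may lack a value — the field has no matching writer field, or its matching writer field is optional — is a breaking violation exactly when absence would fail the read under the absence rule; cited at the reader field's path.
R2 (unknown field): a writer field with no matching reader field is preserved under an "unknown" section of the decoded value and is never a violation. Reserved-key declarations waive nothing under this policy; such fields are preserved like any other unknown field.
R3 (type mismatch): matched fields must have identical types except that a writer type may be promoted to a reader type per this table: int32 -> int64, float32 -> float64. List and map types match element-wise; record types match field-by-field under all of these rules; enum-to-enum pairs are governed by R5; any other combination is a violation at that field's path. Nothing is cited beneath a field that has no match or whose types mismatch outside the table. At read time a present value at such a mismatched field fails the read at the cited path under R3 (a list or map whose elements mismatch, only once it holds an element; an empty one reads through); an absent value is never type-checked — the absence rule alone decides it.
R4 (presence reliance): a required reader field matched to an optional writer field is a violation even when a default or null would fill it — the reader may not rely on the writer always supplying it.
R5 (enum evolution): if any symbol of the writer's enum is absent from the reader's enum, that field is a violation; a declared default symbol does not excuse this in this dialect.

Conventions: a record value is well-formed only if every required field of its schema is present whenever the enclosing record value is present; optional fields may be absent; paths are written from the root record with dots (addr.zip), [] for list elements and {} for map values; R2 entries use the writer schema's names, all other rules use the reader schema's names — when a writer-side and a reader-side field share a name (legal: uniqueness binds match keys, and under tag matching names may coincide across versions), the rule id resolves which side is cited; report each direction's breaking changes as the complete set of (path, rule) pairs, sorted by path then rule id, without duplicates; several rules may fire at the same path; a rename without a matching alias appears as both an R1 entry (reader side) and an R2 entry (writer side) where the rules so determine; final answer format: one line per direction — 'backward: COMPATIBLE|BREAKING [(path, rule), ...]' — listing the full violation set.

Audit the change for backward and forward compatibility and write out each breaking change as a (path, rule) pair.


the writer's type comes first in each Device pair
backward on Device — v2 reading data written by v1:
  Role -> Role, writer optional: channel aligns to channel
  Contact -> Contact, writer required: addr aligns to addr
  bool -> int64, writer optional: archived aligns to archived
  int32 -> int32, writer optional: zip aligns to zip
  bool -> int32, writer optional: addr.verified aligns to addr.verified
  addr.factor: no writer match
  float64 -> float64, writer required: addr.balance aligns to addr.balance
  int64 -> int64, writer required: addr.quantity aligns to addr.quantity
  bytes -> bytes, writer optional: addr.signature aligns to addr.blob
  violation R3 at addr.verified
  violation R3 at archived
  => backward: BREAKING (2)
forward on Device — v1 reading data written by v2:
  Role -> Role, writer optional: channel aligns to channel
  Contact -> Contact, writer required: addr aligns to addr
  int64 -> bool, writer optional: archived aligns to archived
  int32 -> int32, writer optional: zip aligns to zip
  int32 -> bool, writer optional: addr.verified aligns to addr.verified
  float64 -> float64, writer required: addr.balance aligns to addr.balance
  int64 -> int64, writer optional: addr.quantity aligns to addr.quantity
  bytes -> bytes, writer optional: addr.blob aligns to addr.signature
  addr.factor (writer side), unknown to reader
  violation R1 at addr.quantity
  violation R4 at addr.quantity
  violation R3 at addr.verified
  violation R3 at archived
  => forward: BREAKING (4)

backward: BREAKING [(addr.verified, R3), (archived, R3)]; forward: BREAKING [(addr.quantity, R1), (addr.quantity, R4), (addr.verified, R3), (archived, R3)]


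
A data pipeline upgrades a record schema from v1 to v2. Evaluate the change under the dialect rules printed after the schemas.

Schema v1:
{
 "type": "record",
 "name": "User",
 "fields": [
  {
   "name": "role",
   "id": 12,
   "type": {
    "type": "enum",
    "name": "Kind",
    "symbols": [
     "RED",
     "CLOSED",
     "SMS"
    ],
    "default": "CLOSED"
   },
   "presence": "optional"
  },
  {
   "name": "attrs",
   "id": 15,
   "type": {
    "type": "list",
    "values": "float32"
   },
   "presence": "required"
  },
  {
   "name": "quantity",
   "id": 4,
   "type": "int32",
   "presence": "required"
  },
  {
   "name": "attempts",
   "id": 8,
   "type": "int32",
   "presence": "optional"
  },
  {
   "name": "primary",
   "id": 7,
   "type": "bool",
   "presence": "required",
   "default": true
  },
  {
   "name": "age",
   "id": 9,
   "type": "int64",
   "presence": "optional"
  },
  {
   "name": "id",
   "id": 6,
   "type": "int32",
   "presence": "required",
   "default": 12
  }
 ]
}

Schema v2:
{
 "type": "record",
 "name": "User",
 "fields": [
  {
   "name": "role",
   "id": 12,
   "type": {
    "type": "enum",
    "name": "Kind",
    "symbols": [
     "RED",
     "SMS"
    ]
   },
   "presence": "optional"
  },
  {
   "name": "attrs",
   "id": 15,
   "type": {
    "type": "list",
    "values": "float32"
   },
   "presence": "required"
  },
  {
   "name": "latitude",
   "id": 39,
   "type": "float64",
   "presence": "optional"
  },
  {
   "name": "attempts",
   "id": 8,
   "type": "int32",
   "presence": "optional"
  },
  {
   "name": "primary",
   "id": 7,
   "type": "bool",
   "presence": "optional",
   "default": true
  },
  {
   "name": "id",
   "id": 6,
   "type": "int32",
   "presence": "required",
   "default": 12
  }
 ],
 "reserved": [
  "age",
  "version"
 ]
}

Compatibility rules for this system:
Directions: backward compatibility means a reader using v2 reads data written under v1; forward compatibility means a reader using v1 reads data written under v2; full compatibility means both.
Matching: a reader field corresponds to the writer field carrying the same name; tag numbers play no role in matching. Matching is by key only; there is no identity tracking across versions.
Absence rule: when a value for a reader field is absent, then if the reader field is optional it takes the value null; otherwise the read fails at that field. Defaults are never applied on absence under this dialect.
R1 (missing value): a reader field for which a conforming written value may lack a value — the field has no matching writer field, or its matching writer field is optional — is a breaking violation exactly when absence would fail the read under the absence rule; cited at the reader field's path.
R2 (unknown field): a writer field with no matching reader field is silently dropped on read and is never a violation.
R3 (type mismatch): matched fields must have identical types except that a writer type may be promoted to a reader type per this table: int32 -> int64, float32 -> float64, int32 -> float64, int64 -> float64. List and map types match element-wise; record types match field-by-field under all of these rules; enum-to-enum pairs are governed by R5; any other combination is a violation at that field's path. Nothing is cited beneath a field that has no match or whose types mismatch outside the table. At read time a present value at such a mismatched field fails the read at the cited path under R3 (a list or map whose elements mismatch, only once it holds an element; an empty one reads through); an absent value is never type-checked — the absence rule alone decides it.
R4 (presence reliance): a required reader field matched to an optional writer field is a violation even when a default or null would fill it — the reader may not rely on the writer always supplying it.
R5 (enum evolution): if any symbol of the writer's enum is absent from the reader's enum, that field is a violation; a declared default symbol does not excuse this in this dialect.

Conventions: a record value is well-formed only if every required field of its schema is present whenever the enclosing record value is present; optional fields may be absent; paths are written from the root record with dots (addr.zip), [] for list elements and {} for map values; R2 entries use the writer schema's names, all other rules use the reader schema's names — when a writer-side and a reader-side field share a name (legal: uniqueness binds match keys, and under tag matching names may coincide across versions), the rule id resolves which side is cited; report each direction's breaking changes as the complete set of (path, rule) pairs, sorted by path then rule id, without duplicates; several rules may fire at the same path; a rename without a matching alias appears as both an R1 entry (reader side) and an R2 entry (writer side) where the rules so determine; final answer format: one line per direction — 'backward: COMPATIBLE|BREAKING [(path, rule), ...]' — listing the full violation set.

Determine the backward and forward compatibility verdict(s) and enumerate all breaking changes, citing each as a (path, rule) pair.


backward: BREAKING [(role, R5)]; forward: BREAKING [(primary, R1), (primary, R4), (quantity, R1)]

in User below, arrows point writer -> reader
backward for User (reader v2, writer v1):
  role <- role (Kind -> Kind, writer optional)
  attrs <- attrs (list<float32> -> list<float32>, writer required)
  no writer field matches reader latitude
  attempts <- attempts (int32 -> int32, writer optional)
  primary <- primary (bool -> bool, writer required)
  id <- id (int32 -> int32, writer required)
  writer quantity: unknown to reader
  writer age: unknown to reader
  violation R5 at role
  backward on User therefore BREAKING (1)
forward for User (reader v1, writer v2):
  role <- role (Kind -> Kind, writer optional)
  attrs <- attrs (list<float32> -> list<float32>, writer required)
  no writer field matches reader quantity
  attempts <- attempts (int32 -> int32, writer optional)
  primary <- primary (bool -> bool, writer optional)
  no writer field matches reader age
  id <- id (int32 -> int32, writer required)
  writer latitude: unknown to reader
  violation R1 at primary
  violation R4 at primary
  violation R1 at quantity
  forward on User therefore BREAKING (3)


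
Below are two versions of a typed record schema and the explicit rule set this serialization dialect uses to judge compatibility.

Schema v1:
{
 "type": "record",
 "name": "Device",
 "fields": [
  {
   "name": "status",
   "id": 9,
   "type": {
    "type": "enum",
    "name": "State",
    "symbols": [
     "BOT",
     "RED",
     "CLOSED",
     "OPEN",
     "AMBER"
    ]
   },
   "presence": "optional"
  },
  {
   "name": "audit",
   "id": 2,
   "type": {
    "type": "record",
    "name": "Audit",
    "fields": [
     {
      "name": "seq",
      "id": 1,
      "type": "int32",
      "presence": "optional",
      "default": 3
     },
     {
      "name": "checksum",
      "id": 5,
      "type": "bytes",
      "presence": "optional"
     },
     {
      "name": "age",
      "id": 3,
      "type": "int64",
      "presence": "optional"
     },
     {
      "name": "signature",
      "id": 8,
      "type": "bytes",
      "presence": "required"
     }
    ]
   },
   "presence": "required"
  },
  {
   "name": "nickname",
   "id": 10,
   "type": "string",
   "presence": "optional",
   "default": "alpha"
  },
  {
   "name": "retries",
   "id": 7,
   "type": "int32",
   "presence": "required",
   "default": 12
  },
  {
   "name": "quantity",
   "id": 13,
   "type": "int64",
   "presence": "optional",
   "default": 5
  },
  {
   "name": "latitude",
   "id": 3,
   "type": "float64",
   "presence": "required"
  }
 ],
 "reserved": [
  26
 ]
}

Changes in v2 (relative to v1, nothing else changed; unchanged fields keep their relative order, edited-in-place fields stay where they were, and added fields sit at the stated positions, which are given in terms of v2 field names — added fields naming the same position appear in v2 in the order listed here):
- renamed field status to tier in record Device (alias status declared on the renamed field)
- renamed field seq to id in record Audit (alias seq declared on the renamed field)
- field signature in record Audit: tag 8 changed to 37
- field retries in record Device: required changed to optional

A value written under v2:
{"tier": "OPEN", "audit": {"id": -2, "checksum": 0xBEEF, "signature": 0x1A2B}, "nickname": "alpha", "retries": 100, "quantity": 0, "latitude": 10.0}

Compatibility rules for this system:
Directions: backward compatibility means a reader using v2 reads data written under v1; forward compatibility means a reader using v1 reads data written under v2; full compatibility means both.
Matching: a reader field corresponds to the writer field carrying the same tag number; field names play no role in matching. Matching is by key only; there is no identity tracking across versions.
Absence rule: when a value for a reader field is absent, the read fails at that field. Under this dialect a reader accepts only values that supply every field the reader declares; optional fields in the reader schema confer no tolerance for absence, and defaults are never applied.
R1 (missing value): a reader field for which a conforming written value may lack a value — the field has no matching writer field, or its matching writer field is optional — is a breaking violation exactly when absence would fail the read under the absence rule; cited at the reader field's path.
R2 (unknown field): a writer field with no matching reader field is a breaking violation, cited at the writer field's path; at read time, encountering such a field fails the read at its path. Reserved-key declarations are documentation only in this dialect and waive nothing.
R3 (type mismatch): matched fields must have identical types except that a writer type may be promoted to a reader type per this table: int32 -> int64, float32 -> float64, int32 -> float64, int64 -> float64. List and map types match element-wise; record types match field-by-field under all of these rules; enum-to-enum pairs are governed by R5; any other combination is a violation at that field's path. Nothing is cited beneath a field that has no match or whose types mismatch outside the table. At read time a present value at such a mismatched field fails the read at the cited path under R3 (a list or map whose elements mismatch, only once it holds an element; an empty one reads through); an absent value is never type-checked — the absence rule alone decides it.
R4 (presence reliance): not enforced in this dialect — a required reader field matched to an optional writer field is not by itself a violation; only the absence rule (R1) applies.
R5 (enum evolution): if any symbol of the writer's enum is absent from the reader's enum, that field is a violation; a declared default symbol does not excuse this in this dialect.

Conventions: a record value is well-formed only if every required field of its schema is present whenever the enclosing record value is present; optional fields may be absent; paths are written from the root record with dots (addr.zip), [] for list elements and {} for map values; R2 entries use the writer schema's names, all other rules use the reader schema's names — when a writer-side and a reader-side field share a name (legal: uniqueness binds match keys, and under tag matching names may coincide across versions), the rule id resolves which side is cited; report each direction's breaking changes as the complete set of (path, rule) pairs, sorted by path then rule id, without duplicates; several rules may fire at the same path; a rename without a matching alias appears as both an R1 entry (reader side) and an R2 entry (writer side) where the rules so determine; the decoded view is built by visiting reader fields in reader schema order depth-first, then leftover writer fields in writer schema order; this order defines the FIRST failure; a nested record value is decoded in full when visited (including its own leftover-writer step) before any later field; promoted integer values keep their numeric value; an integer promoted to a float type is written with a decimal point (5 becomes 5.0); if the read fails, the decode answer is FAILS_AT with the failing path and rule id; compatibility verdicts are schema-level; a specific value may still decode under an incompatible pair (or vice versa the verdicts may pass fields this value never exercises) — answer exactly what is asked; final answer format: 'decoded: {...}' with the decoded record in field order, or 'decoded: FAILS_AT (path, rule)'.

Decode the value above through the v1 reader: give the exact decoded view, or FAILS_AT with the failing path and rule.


in Device below, arrows point writer -> reader
migrating the Device value to v1:
  status := "OPEN" (from writer tier)
  audit.seq := -2 (from writer id)
  audit.checksum := 0xBEEF
  read fails at audit.age under R1 (no fill)
  => FAILS_AT (audit.age, R1)
checking off the Device differences that do not matter here:
  renamed field status to tier in record Device (alias status declared on the renamed field) -> a verdict-level change on Device — the shown value reads the same
  renamed field seq to id in record Audit (alias seq declared on the renamed field) -> a verdict-level change on Device — the shown value reads the same
  field signature in record Audit: tag 8 changed to 37 -> a verdict-level change on Device — the shown value reads the same
  field retries in record Device: required changed to optional -> a verdict-level change on Device — the shown value reads the same

decoded: FAILS_AT (audit.age, R1)
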